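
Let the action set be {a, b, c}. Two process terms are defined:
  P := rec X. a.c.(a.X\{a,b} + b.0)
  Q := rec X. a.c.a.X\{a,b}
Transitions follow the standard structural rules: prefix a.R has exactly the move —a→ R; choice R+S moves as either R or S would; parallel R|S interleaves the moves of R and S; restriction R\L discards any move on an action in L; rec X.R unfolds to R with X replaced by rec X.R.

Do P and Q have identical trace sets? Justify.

traces(P) ≠ traces(Q) — witness ⟨acb⟩

LTS(P): 5 reachable states
  s0 = rec X. a.c.(a.X\{a,b} + b.0) has moves —a→ s1
  s1 = c.(a.(rec X. a.c.(a.X\{a,b} + b.0))\{a,b} + b.0) has moves —c→ s2
  s2 = a.(rec X. a.c.(a.X\{a,b} + b.0))\{a,b} + b.0 has moves —a→ s3, —b→ s4
  s3 = (rec X. a.c.(a.X\{a,b} + b.0))\{a,b} has moves deadlocked
  s4 = 0 has moves deadlocked
LTS(Q): 4 reachable states
  t0 = rec X. a.c.a.X\{a,b} has moves —a→ t1
  t1 = c.a.(rec X. a.c.a.X\{a,b})\{a,b} has moves —c→ t2
  t2 = a.(rec X. a.c.a.X\{a,b})\{a,b} has moves —a→ t3
  t3 = (rec X. a.c.a.X\{a,b})\{a,b} has moves deadlocked
Executing acb from P (initial set {s0}):
  after a @ step 1: {s1}
  after c @ step 2: {s2}
  after b @ step 3: {s4}
  — P admits the full trace.
Executing acb from Q (initial set {t0}):
  after a @ step 1: {t1}
  after c @ step 2: {t2}
  after b @ step 3: no successor for Q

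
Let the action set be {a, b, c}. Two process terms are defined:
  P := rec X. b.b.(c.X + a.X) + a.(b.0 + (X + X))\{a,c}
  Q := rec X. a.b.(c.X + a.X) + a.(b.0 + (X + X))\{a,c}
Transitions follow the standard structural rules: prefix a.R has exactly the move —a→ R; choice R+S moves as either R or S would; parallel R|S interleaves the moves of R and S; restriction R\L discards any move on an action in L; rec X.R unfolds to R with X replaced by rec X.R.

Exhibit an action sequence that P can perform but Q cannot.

b

LTS(P): 7 reachable states
  m0 = rec X. b.b.(c.X + a.X) + a.(b.0 + (X + X))\{a,c} | --a--▸ m1, --b--▸ m2
  m1 = (b.0 + ((rec X. b.b.(c.X + a.X) + a.(b.0 + (X + X))\{a,c}) + (rec X. b.b.(c.X + a.X) + a.(b.0 + (X + X))\{a,c})))\{a,c} | --b--▸ m3, --b--▸ m4
  m2 = b.(c.(rec X. b.b.(c.X + a.X) + a.(b.0 + (X + X))\{a,c}) + a.(rec X. b.b.(c.X + a.X) + a.(b.0 + (X + X))\{a,c})) | --b--▸ m5
  m3 = (b.(c.(rec X. b.b.(c.X + a.X) + a.(b.0 + (X + X))\{a,c}) + a.(rec X. b.b.(c.X + a.X) + a.(b.0 + (X + X))\{a,c})))\{a,c} | --b--▸ m6
  m4 = 0\{a,c} | deadlocked
  m5 = c.(rec X. b.b.(c.X + a.X) + a.(b.0 + (X + X))\{a,c}) + a.(rec X. b.b.(c.X + a.X) + a.(b.0 + (X + X))\{a,c}) | --a--▸ m0, --c--▸ m0
  m6 = (c.(rec X. b.b.(c.X + a.X) + a.(b.0 + (X + X))\{a,c}) + a.(rec X. b.b.(c.X + a.X) + a.(b.0 + (X + X))\{a,c}))\{a,c} | deadlocked
LTS(Q): 5 reachable states
  n0 = rec X. a.b.(c.X + a.X) + a.(b.0 + (X + X))\{a,c} | --a--▸ n1, --a--▸ n2
  n1 = (b.0 + ((rec X. a.b.(c.X + a.X) + a.(b.0 + (X + X))\{a,c}) + (rec X. a.b.(c.X + a.X) + a.(b.0 + (X + X))\{a,c})))\{a,c} | --b--▸ n3
  n2 = b.(c.(rec X. a.b.(c.X + a.X) + a.(b.0 + (X + X))\{a,c}) + a.(rec X. a.b.(c.X + a.X) + a.(b.0 + (X + X))\{a,c})) | --b--▸ n4
  n3 = 0\{a,c} | deadlocked
  n4 = c.(rec X. a.b.(c.X + a.X) + a.(b.0 + (X + X))\{a,c}) + a.(rec X. a.b.(c.X + a.X) + a.(b.0 + (X + X))\{a,c}) | --a--▸ n0, --c--▸ n0
Executing b from P (initial set {m0}):
  after b @ step 1: {m2}
  — P admits the full trace.
Executing b from Q (initial set {n0}):
  after b @ step 1: ∅  — Q cannot continue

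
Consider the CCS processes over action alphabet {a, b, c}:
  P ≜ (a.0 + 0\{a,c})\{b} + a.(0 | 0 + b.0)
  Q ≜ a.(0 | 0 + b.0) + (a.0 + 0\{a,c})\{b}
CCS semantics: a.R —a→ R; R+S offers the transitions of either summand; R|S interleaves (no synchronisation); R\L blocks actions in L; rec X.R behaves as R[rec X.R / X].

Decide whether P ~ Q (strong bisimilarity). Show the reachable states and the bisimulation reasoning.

Reachable graph of P (4 states):
  m0 = (a.0 + 0\{a,c})\{b} + a.(0 | 0 + b.0) | -a-> m1, -a-> m2
  m1 = 0 | 0 + b.0 | -b-> m3
  m2 = 0\{b} | ·
  m3 = 0 | ·
Reachable graph of Q (4 states):
  n0 = a.(0 | 0 + b.0) + (a.0 + 0\{a,c})\{b} | -a-> n1, -a-> n2
  n1 = 0 | 0 + b.0 | -b-> n3
  n2 = 0\{b} | ·
  n3 = 0 | ·
Partition-refinement fixed point:
  B0 = {m0, n0}
  B1 = {m1, n1}
  B2 = {m2, m3, n2, n3}
m0 ∈ B0, n0 ∈ B0 → same block

P ~ Q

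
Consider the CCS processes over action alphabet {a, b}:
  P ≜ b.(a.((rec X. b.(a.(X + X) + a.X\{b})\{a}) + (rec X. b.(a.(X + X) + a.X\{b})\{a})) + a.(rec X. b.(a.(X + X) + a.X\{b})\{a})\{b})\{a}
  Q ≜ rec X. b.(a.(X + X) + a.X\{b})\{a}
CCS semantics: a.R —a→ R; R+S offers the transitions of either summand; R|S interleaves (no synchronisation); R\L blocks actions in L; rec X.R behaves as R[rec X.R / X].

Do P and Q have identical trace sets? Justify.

YES

P's transition system — 2 states:
  p0 = b.(a.((rec X. b.(a.(X + X) + a.X\{b})\{a}) + (rec X. b.(a.(X + X) + a.X\{b})\{a})) + a.(rec X. b.(a.(X + X) + a.X\{b})\{a})\{b})\{a} :: ··b··> p1
  p1 = (a.((rec X. b.(a.(X + X) + a.X\{b})\{a}) + (rec X. b.(a.(X + X) + a.X\{b})\{a})) + a.(rec X. b.(a.(X + X) + a.X\{b})\{a})\{b})\{a} :: deadlocked
Q's transition system — 2 states:
  q0 = rec X. b.(a.(X + X) + a.X\{b})\{a} :: ··b··> q1
  q1 = (a.((rec X. b.(a.(X + X) + a.X\{b})\{a}) + (rec X. b.(a.(X + X) + a.X\{b})\{a})) + a.(rec X. b.(a.(X + X) + a.X\{b})\{a})\{b})\{a} :: deadlocked
Coarsest stable partition (strong bisimilarity classes):
  B0 = {p0, q0}
  B1 = {p1, q1}
p0 ∈ B0, q0 ∈ B0 → same block
Bisimilar ⇒ trace-equivalent.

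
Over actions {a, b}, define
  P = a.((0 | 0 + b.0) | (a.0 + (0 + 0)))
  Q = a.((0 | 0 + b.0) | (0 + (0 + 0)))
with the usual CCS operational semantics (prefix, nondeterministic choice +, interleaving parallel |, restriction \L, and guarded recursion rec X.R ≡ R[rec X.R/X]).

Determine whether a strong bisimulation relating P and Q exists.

P's transition system — 5 states:
  s0 = a.((0 | 0 + b.0) | (a.0 + (0 + 0))) | =a=> s1
  s1 = (0 | 0 + b.0) | (a.0 + (0 + 0)) | =a=> s2, =b=> s3
  s2 = (0 | 0 + b.0) | 0 | =b=> s4
  s3 = 0 | (a.0 + (0 + 0)) | =a=> s4
  s4 = 0 | 0 | (no moves)
Q's transition system — 3 states:
  t0 = a.((0 | 0 + b.0) | (0 + (0 + 0))) | =a=> t1
  t1 = (0 | 0 + b.0) | (0 + (0 + 0)) | =b=> t2
  t2 = 0 | (0 + (0 + 0)) | (no moves)
Coarsest stable partition (strong bisimilarity classes):
  B0 = {s0}
  B1 = {s1}
  B2 = {s2, t1}
  B3 = {s4, t2}
  B4 = {s3}
  B5 = {t0}
s0 ∈ B0, t0 ∈ B5 → different blocks

not bisimilar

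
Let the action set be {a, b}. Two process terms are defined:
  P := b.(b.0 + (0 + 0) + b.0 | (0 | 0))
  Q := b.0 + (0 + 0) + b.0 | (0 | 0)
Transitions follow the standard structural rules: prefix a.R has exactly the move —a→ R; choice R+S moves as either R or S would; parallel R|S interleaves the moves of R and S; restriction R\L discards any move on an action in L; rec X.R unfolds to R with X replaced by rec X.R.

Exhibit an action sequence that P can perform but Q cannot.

bb

Reachable graph of P (4 states):
  p0 = b.(b.0 + (0 + 0) + b.0 | (0 | 0)) → ··b··> p1
  p1 = b.0 + (0 + 0) + b.0 | (0 | 0) → ··b··> p2, ··b··> p3
  p2 = 0 → (no moves)
  p3 = 0 | (0 | 0) → (no moves)
Reachable graph of Q (3 states):
  q0 = b.0 + (0 + 0) + b.0 | (0 | 0) → ··b··> q1, ··b··> q2
  q1 = 0 → (no moves)
  q2 = 0 | (0 | 0) → (no moves)
Run σ = ⟨bb⟩ on P: start {p0}
  after b @ step 1: {p1}
  after b @ step 2: {p2, p3}
  — P admits the full trace.
Run σ = ⟨bb⟩ on Q: start {q0}
  after b @ step 1: {q1, q2}
  after b @ step 2: ∅ (Q stuck)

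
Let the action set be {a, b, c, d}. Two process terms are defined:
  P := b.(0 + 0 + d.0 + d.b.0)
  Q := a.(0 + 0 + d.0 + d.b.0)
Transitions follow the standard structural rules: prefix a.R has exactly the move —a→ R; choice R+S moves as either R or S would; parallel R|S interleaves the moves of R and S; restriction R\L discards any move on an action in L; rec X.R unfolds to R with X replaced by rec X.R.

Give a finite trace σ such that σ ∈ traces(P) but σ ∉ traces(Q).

b

Reachable graph of P (4 states):
  s0 = b.(0 + 0 + d.0 + d.b.0) → --b--▸ s1
  s1 = 0 + 0 + d.0 + d.b.0 → --d--▸ s2, --d--▸ s3
  s2 = 0 → (no moves)
  s3 = b.0 → --b--▸ s2
Reachable graph of Q (4 states):
  t0 = a.(0 + 0 + d.0 + d.b.0) → --a--▸ t1
  t1 = 0 + 0 + d.0 + d.b.0 → --d--▸ t2, --d--▸ t3
  t2 = 0 → (no moves)
  t3 = b.0 → --b--▸ t2
Trace ⟨b⟩ through P, begin at {s0}:
  [1] b ⇒ {s1}
  ✓ P
Trace ⟨b⟩ through Q, begin at {t0}:
  [1] b ⇒ no successor for Q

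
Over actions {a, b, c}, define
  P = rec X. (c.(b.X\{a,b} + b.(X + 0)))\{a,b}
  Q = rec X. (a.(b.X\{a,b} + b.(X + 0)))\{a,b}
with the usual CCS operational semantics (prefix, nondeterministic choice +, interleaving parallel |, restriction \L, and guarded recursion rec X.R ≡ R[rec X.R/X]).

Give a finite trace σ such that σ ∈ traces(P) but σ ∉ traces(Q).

P's transition system — 2 states:
  m0 = rec X. (c.(b.X\{a,b} + b.(X + 0)))\{a,b} → =c=> m1
  m1 = (b.(rec X. (c.(b.X\{a,b} + b.(X + 0)))\{a,b})\{a,b} + b.((rec X. (c.(b.X\{a,b} + b.(X + 0)))\{a,b}) + 0))\{a,b} → stopped
Q's transition system — 1 states:
  n0 = rec X. (a.(b.X\{a,b} + b.(X + 0)))\{a,b} → stopped
Executing c from P (initial set {m0}):
  step 1 (c): {m1}
  P completes σ.
Executing c from Q (initial set {n0}):
  step 1 (c): no successor for Q

c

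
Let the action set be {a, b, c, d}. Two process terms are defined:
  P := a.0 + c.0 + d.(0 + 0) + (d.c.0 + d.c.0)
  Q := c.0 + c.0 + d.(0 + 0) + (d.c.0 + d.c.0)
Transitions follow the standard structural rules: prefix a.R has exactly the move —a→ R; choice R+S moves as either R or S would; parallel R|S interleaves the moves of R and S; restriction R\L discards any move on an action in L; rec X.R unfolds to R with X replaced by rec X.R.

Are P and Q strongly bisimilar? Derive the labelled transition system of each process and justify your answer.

NO

Reachable graph of P (4 states):
  p0 = a.0 + c.0 + d.(0 + 0) + (d.c.0 + d.c.0) | --a--▸ p1, --c--▸ p1, --d--▸ p2, --d--▸ p3
  p1 = 0 | ·
  p2 = 0 + 0 | ·
  p3 = c.0 | --c--▸ p1
Reachable graph of Q (4 states):
  q0 = c.0 + c.0 + d.(0 + 0) + (d.c.0 + d.c.0) | --c--▸ q1, --d--▸ q2, --d--▸ q3
  q1 = 0 | ·
  q2 = 0 + 0 | ·
  q3 = c.0 | --c--▸ q1
Bisimilarity quotient blocks:
  B0 = {p0}
  B1 = {p1, p2, q1, q2}
  B2 = {p3, q3}
  B3 = {q0}
p0 ∈ B0, q0 ∈ B3 → different blocks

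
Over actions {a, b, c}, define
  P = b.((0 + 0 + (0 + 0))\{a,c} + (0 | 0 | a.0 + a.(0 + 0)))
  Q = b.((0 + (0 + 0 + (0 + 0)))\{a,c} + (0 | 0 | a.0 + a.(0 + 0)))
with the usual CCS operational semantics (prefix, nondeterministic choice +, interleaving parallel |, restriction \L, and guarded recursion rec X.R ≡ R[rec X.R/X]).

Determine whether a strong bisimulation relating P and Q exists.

P's transition system — 4 states:
  p0 = b.((0 + 0 + (0 + 0))\{a,c} + (0 | 0 | a.0 + a.(0 + 0))) :: —b→ p1
  p1 = (0 + 0 + (0 + 0))\{a,c} + (0 | 0 | a.0 + a.(0 + 0)) :: —a→ p2, —a→ p3
  p2 = 0 + 0 :: deadlocked
  p3 = 0 | 0 | 0 :: deadlocked
Q's transition system — 4 states:
  q0 = b.((0 + (0 + 0 + (0 + 0)))\{a,c} + (0 | 0 | a.0 + a.(0 + 0))) :: —b→ q1
  q1 = (0 + (0 + 0 + (0 + 0)))\{a,c} + (0 | 0 | a.0 + a.(0 + 0)) :: —a→ q2, —a→ q3
  q2 = 0 + 0 :: deadlocked
  q3 = 0 | 0 | 0 :: deadlocked
Partition-refinement fixed point:
  B0 = {p0, q0}
  B1 = {p1, q1}
  B2 = {p2, p3, q2, q3}
p0 ∈ B0, q0 ∈ B0 → same block

P ~ Q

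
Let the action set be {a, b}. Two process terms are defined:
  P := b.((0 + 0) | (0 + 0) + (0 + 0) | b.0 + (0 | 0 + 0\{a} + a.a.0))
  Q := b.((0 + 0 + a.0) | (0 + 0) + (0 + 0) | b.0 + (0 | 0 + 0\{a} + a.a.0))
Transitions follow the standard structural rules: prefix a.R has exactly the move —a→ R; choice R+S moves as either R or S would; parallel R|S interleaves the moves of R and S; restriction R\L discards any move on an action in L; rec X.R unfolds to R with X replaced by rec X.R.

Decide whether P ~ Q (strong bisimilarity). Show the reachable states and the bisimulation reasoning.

Reachable graph of P (5 states):
  p0 = b.((0 + 0) | (0 + 0) + (0 + 0) | b.0 + (0 | 0 + 0\{a} + a.a.0)) :: --b--▸ p1
  p1 = (0 + 0) | (0 + 0) + (0 + 0) | b.0 + (0 | 0 + 0\{a} + a.a.0) :: --a--▸ p2, --b--▸ p3
  p2 = a.0 :: --a--▸ p4
  p3 = (0 + 0) | 0 :: (no moves)
  p4 = 0 :: (no moves)
Reachable graph of Q (6 states):
  q0 = b.((0 + 0 + a.0) | (0 + 0) + (0 + 0) | b.0 + (0 | 0 + 0\{a} + a.a.0)) :: --b--▸ q1
  q1 = (0 + 0 + a.0) | (0 + 0) + (0 + 0) | b.0 + (0 | 0 + 0\{a} + a.a.0) :: --a--▸ q2, --a--▸ q3, --b--▸ q4
  q2 = 0 | (0 + 0) :: (no moves)
  q3 = a.0 :: --a--▸ q5
  q4 = (0 + 0) | 0 :: (no moves)
  q5 = 0 :: (no moves)
Bisimilarity quotient blocks:
  B0 = {p0}
  B1 = {p1}
  B2 = {p3, p4, q2, q4, q5}
  B3 = {p2, q3}
  B4 = {q0}
  B5 = {q1}
p0 ∈ B0, q0 ∈ B4 → different blocks

NO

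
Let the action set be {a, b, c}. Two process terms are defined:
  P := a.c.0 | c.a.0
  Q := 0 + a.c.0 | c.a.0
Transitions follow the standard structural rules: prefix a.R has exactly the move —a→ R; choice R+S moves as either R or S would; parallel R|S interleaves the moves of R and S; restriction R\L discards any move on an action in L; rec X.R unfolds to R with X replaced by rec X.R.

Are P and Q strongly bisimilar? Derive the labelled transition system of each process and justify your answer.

P ~ Q

Reachable graph of P (9 states):
  p0 = a.c.0 | c.a.0 :: ··a··> p1, ··c··> p2
  p1 = c.0 | c.a.0 :: ··c··> p3, ··c··> p4
  p2 = a.c.0 | a.0 :: ··a··> p4, ··a··> p5
  p3 = 0 | c.a.0 :: ··c··> p6
  p4 = c.0 | a.0 :: ··a··> p7, ··c··> p6
  p5 = a.c.0 | 0 :: ··a··> p7
  p6 = 0 | a.0 :: ··a··> p8
  p7 = c.0 | 0 :: ··c··> p8
  p8 = 0 | 0 :: deadlocked
Reachable graph of Q (9 states):
  q0 = 0 + a.c.0 | c.a.0 :: ··a··> q1, ··c··> q2
  q1 = c.0 | c.a.0 :: ··c··> q3, ··c··> q4
  q2 = a.c.0 | a.0 :: ··a··> q4, ··a··> q5
  q3 = 0 | c.a.0 :: ··c··> q6
  q4 = c.0 | a.0 :: ··a··> q7, ··c··> q6
  q5 = a.c.0 | 0 :: ··a··> q7
  q6 = 0 | a.0 :: ··a··> q8
  q7 = c.0 | 0 :: ··c··> q8
  q8 = 0 | 0 :: deadlocked
Partition-refinement fixed point:
  B0 = {p0, q0}
  B1 = {p2, q2}
  B2 = {p4, q4}
  B3 = {p7, q7}
  B4 = {p8, q8}
  B5 = {p6, q6}
  B6 = {p5, q5}
  B7 = {p1, q1}
  B8 = {p3, q3}
p0 ∈ B0, q0 ∈ B0 → same block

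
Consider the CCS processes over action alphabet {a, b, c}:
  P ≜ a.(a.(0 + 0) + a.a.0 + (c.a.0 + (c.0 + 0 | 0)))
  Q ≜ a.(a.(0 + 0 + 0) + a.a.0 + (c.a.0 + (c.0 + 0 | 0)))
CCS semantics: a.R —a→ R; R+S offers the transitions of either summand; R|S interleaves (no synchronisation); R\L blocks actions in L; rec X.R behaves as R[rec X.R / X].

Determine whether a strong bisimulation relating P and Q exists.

LTS(P): 5 reachable states
  u0 = a.(a.(0 + 0) + a.a.0 + (c.a.0 + (c.0 + 0 | 0))) has moves -a-> u1
  u1 = a.(0 + 0) + a.a.0 + (c.a.0 + (c.0 + 0 | 0)) has moves -a-> u2, -a-> u3, -c-> u3, -c-> u4
  u2 = 0 + 0 has moves deadlocked
  u3 = a.0 has moves -a-> u4
  u4 = 0 has moves deadlocked
LTS(Q): 5 reachable states
  v0 = a.(a.(0 + 0 + 0) + a.a.0 + (c.a.0 + (c.0 + 0 | 0))) has moves -a-> v1
  v1 = a.(0 + 0 + 0) + a.a.0 + (c.a.0 + (c.0 + 0 | 0)) has moves -a-> v2, -a-> v3, -c-> v3, -c-> v4
  v2 = 0 + 0 + 0 has moves deadlocked
  v3 = a.0 has moves -a-> v4
  v4 = 0 has moves deadlocked
Coarsest stable partition (strong bisimilarity classes):
  B0 = {u0, v0}
  B1 = {u1, v1}
  B2 = {u2, u4, v2, v4}
  B3 = {u3, v3}
u0 ∈ B0, v0 ∈ B0 → same block

YES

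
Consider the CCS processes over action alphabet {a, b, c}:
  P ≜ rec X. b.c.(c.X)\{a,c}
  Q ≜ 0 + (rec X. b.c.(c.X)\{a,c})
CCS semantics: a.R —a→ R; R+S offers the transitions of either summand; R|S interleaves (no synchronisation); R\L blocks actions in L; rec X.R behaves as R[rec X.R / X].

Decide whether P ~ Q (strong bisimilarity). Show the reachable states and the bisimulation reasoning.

bisimilar

P's transition system — 3 states:
  p0 = rec X. b.c.(c.X)\{a,c} has moves =b=> p1
  p1 = c.(c.(rec X. b.c.(c.X)\{a,c}))\{a,c} has moves =c=> p2
  p2 = (c.(rec X. b.c.(c.X)\{a,c}))\{a,c} has moves ·
Q's transition system — 3 states:
  q0 = 0 + (rec X. b.c.(c.X)\{a,c}) has moves =b=> q1
  q1 = c.(c.(rec X. b.c.(c.X)\{a,c}))\{a,c} has moves =c=> q2
  q2 = (c.(rec X. b.c.(c.X)\{a,c}))\{a,c} has moves ·
Bisimilarity quotient blocks:
  B0 = {p0, q0}
  B1 = {p1, q1}
  B2 = {p2, q2}
p0 ∈ B0, q0 ∈ B0 → same block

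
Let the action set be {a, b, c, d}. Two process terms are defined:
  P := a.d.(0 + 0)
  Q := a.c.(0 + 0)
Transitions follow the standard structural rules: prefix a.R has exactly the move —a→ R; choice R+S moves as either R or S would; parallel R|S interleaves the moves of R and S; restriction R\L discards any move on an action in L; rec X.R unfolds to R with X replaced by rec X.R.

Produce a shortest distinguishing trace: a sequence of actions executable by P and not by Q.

ad

P's transition system — 3 states:
  m0 = a.d.(0 + 0) | -a-> m1
  m1 = d.(0 + 0) | -d-> m2
  m2 = 0 + 0 | ∅
Q's transition system — 3 states:
  n0 = a.c.(0 + 0) | -a-> n1
  n1 = c.(0 + 0) | -c-> n2
  n2 = 0 + 0 | ∅
Trace ⟨ad⟩ through P, begin at {m0}:
  after a @ step 1: {m1}
  after d @ step 2: {m2}
  ✓ P
Trace ⟨ad⟩ through Q, begin at {n0}:
  after a @ step 1: {n1}
  after d @ step 2: no successor for Q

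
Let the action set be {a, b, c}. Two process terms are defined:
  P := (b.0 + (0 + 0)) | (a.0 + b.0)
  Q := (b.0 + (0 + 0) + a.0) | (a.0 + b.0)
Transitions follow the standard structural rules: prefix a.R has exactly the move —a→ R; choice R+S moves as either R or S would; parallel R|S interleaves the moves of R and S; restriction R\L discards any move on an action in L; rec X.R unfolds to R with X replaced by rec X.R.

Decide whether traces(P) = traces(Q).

LTS(P): 4 reachable states
  u0 = (b.0 + (0 + 0)) | (a.0 + b.0) → —a→ u1, —b→ u1, —b→ u2
  u1 = (b.0 + (0 + 0)) | 0 → —b→ u3
  u2 = 0 | (a.0 + b.0) → —a→ u3, —b→ u3
  u3 = 0 | 0 → deadlocked
LTS(Q): 4 reachable states
  v0 = (b.0 + (0 + 0) + a.0) | (a.0 + b.0) → —a→ v1, —a→ v2, —b→ v1, —b→ v2
  v1 = (b.0 + (0 + 0) + a.0) | 0 → —a→ v3, —b→ v3
  v2 = 0 | (a.0 + b.0) → —a→ v3, —b→ v3
  v3 = 0 | 0 → deadlocked
Run σ = ⟨aa⟩ on Q: start {v0}
  step 1 (a): {v1, v2}
  step 2 (a): {v3}
  — Q admits the full trace.
Run σ = ⟨aa⟩ on P: start {u0}
  step 1 (a): {u1}
  step 2 (a): ∅ (P stuck)

traces(P) ≠ traces(Q) — witness ⟨aa⟩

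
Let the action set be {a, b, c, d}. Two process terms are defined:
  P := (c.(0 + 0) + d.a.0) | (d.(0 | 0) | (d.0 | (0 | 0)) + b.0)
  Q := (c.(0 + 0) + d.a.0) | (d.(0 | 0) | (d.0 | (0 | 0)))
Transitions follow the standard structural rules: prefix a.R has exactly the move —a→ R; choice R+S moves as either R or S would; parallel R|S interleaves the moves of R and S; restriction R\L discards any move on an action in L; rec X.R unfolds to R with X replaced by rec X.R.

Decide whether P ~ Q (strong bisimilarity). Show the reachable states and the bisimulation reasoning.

P's transition system — 20 states:
  m0 = (c.(0 + 0) + d.a.0) | (d.(0 | 0) | (d.0 | (0 | 0)) + b.0) | ··b··> m1, ··c··> m2, ··d··> m3, ··d··> m4, ··d··> m5
  m1 = (c.(0 + 0) + d.a.0) | 0 | ··c··> m6, ··d··> m7
  m2 = (0 + 0) | (d.(0 | 0) | (d.0 | (0 | 0)) + b.0) | ··b··> m6, ··d··> m8, ··d··> m9
  m3 = (c.(0 + 0) + d.a.0) | (0 | 0 | (d.0 | (0 | 0))) | ··c··> m8, ··d··> m10, ··d··> m11
  m4 = (c.(0 + 0) + d.a.0) | (d.(0 | 0) | (0 | (0 | 0))) | ··c··> m9, ··d··> m10, ··d··> m12
  m5 = a.0 | (d.(0 | 0) | (d.0 | (0 | 0)) + b.0) | ··a··> m13, ··b··> m7, ··d··> m11, ··d··> m12
  m6 = (0 + 0) | 0 | (no moves)
  m7 = a.0 | 0 | ··a··> m14
  m8 = (0 + 0) | (0 | 0 | (d.0 | (0 | 0))) | ··d··> m15
  m9 = (0 + 0) | (d.(0 | 0) | (0 | (0 | 0))) | ··d··> m15
  m10 = (c.(0 + 0) + d.a.0) | (0 | 0 | (0 | (0 | 0))) | ··c··> m15, ··d··> m16
  m11 = a.0 | (0 | 0 | (d.0 | (0 | 0))) | ··a··> m17, ··d··> m16
  m12 = a.0 | (d.(0 | 0) | (0 | (0 | 0))) | ··a··> m18, ··d··> m16
  m13 = 0 | (d.(0 | 0) | (d.0 | (0 | 0)) + b.0) | ··b··> m14, ··d··> m17, ··d··> m18
  m14 = 0 | 0 | (no moves)
  m15 = (0 + 0) | (0 | 0 | (0 | (0 | 0))) | (no moves)
  m16 = a.0 | (0 | 0 | (0 | (0 | 0))) | ··a··> m19
  m17 = 0 | (0 | 0 | (d.0 | (0 | 0))) | ··d··> m19
  m18 = 0 | (d.(0 | 0) | (0 | (0 | 0))) | ··d··> m19
  m19 = 0 | (0 | 0 | (0 | (0 | 0))) | (no moves)
Q's transition system — 16 states:
  n0 = (c.(0 + 0) + d.a.0) | (d.(0 | 0) | (d.0 | (0 | 0))) | ··c··> n1, ··d··> n2, ··d··> n3, ··d··> n4
  n1 = (0 + 0) | (d.(0 | 0) | (d.0 | (0 | 0))) | ··d··> n5, ··d··> n6
  n2 = (c.(0 + 0) + d.a.0) | (0 | 0 | (d.0 | (0 | 0))) | ··c··> n5, ··d··> n7, ··d··> n8
  n3 = (c.(0 + 0) + d.a.0) | (d.(0 | 0) | (0 | (0 | 0))) | ··c··> n6, ··d··> n7, ··d··> n9
  n4 = a.0 | (d.(0 | 0) | (d.0 | (0 | 0))) | ··a··> n10, ··d··> n8, ··d··> n9
  n5 = (0 + 0) | (0 | 0 | (d.0 | (0 | 0))) | ··d··> n11
  n6 = (0 + 0) | (d.(0 | 0) | (0 | (0 | 0))) | ··d··> n11
  n7 = (c.(0 + 0) + d.a.0) | (0 | 0 | (0 | (0 | 0))) | ··c··> n11, ··d··> n12
  n8 = a.0 | (0 | 0 | (d.0 | (0 | 0))) | ··a··> n13, ··d··> n12
  n9 = a.0 | (d.(0 | 0) | (0 | (0 | 0))) | ··a··> n14, ··d··> n12
  n10 = 0 | (d.(0 | 0) | (d.0 | (0 | 0))) | ··d··> n13, ··d··> n14
  n11 = (0 + 0) | (0 | 0 | (0 | (0 | 0))) | (no moves)
  n12 = a.0 | (0 | 0 | (0 | (0 | 0))) | ··a··> n15
  n13 = 0 | (0 | 0 | (d.0 | (0 | 0))) | ··d··> n15
  n14 = 0 | (d.(0 | 0) | (0 | (0 | 0))) | ··d··> n15
  n15 = 0 | (0 | 0 | (0 | (0 | 0))) | (no moves)
Partition-refinement fixed point:
  B0 = {m0}
  B1 = {m13, m2}
  B2 = {m17, m18, m8, m9, n13, n14, n5, n6}
  B3 = {m14, m15, m19, m6, n11, n15}
  B4 = {m3, m4, n2, n3}
  B5 = {m11, m12, n8, n9}
  B6 = {m16, m7, n12}
  B7 = {m1, m10, n7}
  B8 = {m5}
  B9 = {n0}
  B10 = {n4}
  B11 = {n1, n10}
m0 ∈ B0, n0 ∈ B9 → different blocks

P ≁ Q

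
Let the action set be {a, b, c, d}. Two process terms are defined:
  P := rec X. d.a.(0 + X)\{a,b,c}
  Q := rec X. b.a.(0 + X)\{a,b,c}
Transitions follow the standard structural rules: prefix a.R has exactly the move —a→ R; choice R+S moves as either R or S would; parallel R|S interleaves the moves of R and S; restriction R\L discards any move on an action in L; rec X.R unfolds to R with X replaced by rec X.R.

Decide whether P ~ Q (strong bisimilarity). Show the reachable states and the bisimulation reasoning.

NO

LTS(P): 4 reachable states
  u0 = rec X. d.a.(0 + X)\{a,b,c} | =d=> u1
  u1 = a.(0 + (rec X. d.a.(0 + X)\{a,b,c}))\{a,b,c} | =a=> u2
  u2 = (0 + (rec X. d.a.(0 + X)\{a,b,c}))\{a,b,c} | =d=> u3
  u3 = (a.(0 + (rec X. d.a.(0 + X)\{a,b,c}))\{a,b,c})\{a,b,c} | stopped
LTS(Q): 3 reachable states
  v0 = rec X. b.a.(0 + X)\{a,b,c} | =b=> v1
  v1 = a.(0 + (rec X. b.a.(0 + X)\{a,b,c}))\{a,b,c} | =a=> v2
  v2 = (0 + (rec X. b.a.(0 + X)\{a,b,c}))\{a,b,c} | stopped
Bisimilarity quotient blocks:
  B0 = {u0}
  B1 = {u1}
  B2 = {u2}
  B3 = {u3, v2}
  B4 = {v0}
  B5 = {v1}
u0 ∈ B0, v0 ∈ B4 → different blocks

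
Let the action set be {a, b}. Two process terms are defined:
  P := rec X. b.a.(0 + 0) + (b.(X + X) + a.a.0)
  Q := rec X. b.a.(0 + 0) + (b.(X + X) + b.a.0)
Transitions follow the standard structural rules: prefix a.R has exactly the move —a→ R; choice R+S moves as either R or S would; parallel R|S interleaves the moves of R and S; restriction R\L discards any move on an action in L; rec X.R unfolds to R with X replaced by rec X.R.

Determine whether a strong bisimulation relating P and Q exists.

not bisimilar

Reachable graph of P (6 states):
  u0 = rec X. b.a.(0 + 0) + (b.(X + X) + a.a.0) ⊢ -a-> u1, -b-> u2, -b-> u3
  u1 = a.0 ⊢ -a-> u4
  u2 = (rec X. b.a.(0 + 0) + (b.(X + X) + a.a.0)) + (rec X. b.a.(0 + 0) + (b.(X + X) + a.a.0)) ⊢ -a-> u1, -b-> u2, -b-> u3
  u3 = a.(0 + 0) ⊢ -a-> u5
  u4 = 0 ⊢ stopped
  u5 = 0 + 0 ⊢ stopped
Reachable graph of Q (6 states):
  v0 = rec X. b.a.(0 + 0) + (b.(X + X) + b.a.0) ⊢ -b-> v1, -b-> v2, -b-> v3
  v1 = (rec X. b.a.(0 + 0) + (b.(X + X) + b.a.0)) + (rec X. b.a.(0 + 0) + (b.(X + X) + b.a.0)) ⊢ -b-> v1, -b-> v2, -b-> v3
  v2 = a.(0 + 0) ⊢ -a-> v4
  v3 = a.0 ⊢ -a-> v5
  v4 = 0 + 0 ⊢ stopped
  v5 = 0 ⊢ stopped
Bisimilarity quotient blocks:
  B0 = {u0, u2}
  B1 = {u1, u3, v2, v3}
  B2 = {u4, u5, v4, v5}
  B3 = {v0, v1}
u0 ∈ B0, v0 ∈ B3 → different blocks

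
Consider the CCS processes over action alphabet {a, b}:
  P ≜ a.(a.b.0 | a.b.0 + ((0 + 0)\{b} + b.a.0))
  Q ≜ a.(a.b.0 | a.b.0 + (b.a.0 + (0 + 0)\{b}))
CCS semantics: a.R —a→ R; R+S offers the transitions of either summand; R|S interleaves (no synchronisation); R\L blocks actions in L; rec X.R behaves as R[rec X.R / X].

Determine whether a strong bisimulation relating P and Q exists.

bisimilar

LTS(P): 12 reachable states
  p0 = a.(a.b.0 | a.b.0 + ((0 + 0)\{b} + b.a.0)) has moves ··a··> p1
  p1 = a.b.0 | a.b.0 + ((0 + 0)\{b} + b.a.0) has moves ··a··> p2, ··a··> p3, ··b··> p4
  p2 = a.b.0 | b.0 has moves ··a··> p5, ··b··> p6
  p3 = b.0 | a.b.0 has moves ··a··> p5, ··b··> p7
  p4 = a.0 has moves ··a··> p8
  p5 = b.0 | b.0 has moves ··b··> p10, ··b··> p9
  p6 = a.b.0 | 0 has moves ··a··> p10
  p7 = 0 | a.b.0 has moves ··a··> p9
  p8 = 0 has moves deadlocked
  p9 = 0 | b.0 has moves ··b··> p11
  p10 = b.0 | 0 has moves ··b··> p11
  p11 = 0 | 0 has moves deadlocked
LTS(Q): 12 reachable states
  q0 = a.(a.b.0 | a.b.0 + (b.a.0 + (0 + 0)\{b})) has moves ··a··> q1
  q1 = a.b.0 | a.b.0 + (b.a.0 + (0 + 0)\{b}) has moves ··a··> q2, ··a··> q3, ··b··> q4
  q2 = a.b.0 | b.0 has moves ··a··> q5, ··b··> q6
  q3 = b.0 | a.b.0 has moves ··a··> q5, ··b··> q7
  q4 = a.0 has moves ··a··> q8
  q5 = b.0 | b.0 has moves ··b··> q10, ··b··> q9
  q6 = a.b.0 | 0 has moves ··a··> q10
  q7 = 0 | a.b.0 has moves ··a··> q9
  q8 = 0 has moves deadlocked
  q9 = 0 | b.0 has moves ··b··> q11
  q10 = b.0 | 0 has moves ··b··> q11
  q11 = 0 | 0 has moves deadlocked
Coarsest stable partition (strong bisimilarity classes):
  B0 = {p0, q0}
  B1 = {p1, q1}
  B2 = {p2, p3, q2, q3}
  B3 = {p5, q5}
  B4 = {p10, p9, q10, q9}
  B5 = {p11, p8, q11, q8}
  B6 = {p6, p7, q6, q7}
  B7 = {p4, q4}
p0 ∈ B0, q0 ∈ B0 → same block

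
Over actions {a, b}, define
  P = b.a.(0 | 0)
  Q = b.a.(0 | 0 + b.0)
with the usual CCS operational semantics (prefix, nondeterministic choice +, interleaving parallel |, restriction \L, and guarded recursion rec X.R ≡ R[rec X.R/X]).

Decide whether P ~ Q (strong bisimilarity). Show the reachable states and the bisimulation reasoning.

LTS(P): 3 reachable states
  s0 = b.a.(0 | 0) → --b--▸ s1
  s1 = a.(0 | 0) → --a--▸ s2
  s2 = 0 | 0 → ∅
LTS(Q): 4 reachable states
  t0 = b.a.(0 | 0 + b.0) → --b--▸ t1
  t1 = a.(0 | 0 + b.0) → --a--▸ t2
  t2 = 0 | 0 + b.0 → --b--▸ t3
  t3 = 0 → ∅
Coarsest stable partition (strong bisimilarity classes):
  B0 = {s0}
  B1 = {s1}
  B2 = {s2, t3}
  B3 = {t0}
  B4 = {t1}
  B5 = {t2}
s0 ∈ B0, t0 ∈ B3 → different blocks

NO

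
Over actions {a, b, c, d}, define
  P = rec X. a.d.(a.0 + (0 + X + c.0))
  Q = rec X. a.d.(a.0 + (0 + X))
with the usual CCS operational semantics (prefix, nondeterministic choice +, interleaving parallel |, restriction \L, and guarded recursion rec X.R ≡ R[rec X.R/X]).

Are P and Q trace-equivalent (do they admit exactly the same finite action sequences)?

P's transition system — 4 states:
  s0 = rec X. a.d.(a.0 + (0 + X + c.0)) :: —a→ s1
  s1 = d.(a.0 + (0 + (rec X. a.d.(a.0 + (0 + X + c.0))) + c.0)) :: —d→ s2
  s2 = a.0 + (0 + (rec X. a.d.(a.0 + (0 + X + c.0))) + c.0) :: —a→ s1, —a→ s3, —c→ s3
  s3 = 0 :: stopped
Q's transition system — 4 states:
  t0 = rec X. a.d.(a.0 + (0 + X)) :: —a→ t1
  t1 = d.(a.0 + (0 + (rec X. a.d.(a.0 + (0 + X))))) :: —d→ t2
  t2 = a.0 + (0 + (rec X. a.d.(a.0 + (0 + X)))) :: —a→ t1, —a→ t3
  t3 = 0 :: stopped
Trace ⟨adc⟩ through P, begin at {s0}:
  [1] a ⇒ {s1}
  [2] d ⇒ {s2}
  [3] c ⇒ {s3}
  — P admits the full trace.
Trace ⟨adc⟩ through Q, begin at {t0}:
  [1] a ⇒ {t1}
  [2] d ⇒ {t2}
  [3] c ⇒ ∅  — Q cannot continue

trace-distinct — witness ⟨adc⟩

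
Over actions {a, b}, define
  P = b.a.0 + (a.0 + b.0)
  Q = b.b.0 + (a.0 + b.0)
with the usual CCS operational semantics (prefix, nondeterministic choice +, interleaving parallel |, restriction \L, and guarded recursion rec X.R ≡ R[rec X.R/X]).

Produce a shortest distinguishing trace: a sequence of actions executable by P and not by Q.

ba

Reachable graph of P (3 states):
  m0 = b.a.0 + (a.0 + b.0) has moves -a-> m1, -b-> m1, -b-> m2
  m1 = 0 has moves ∅
  m2 = a.0 has moves -a-> m1
Reachable graph of Q (3 states):
  n0 = b.b.0 + (a.0 + b.0) has moves -a-> n1, -b-> n1, -b-> n2
  n1 = 0 has moves ∅
  n2 = b.0 has moves -b-> n1
Run σ = ⟨ba⟩ on P: start {m0}
  after b @ step 1: {m1, m2}
  after a @ step 2: {m1}
  ✓ P
Run σ = ⟨ba⟩ on Q: start {n0}
  after b @ step 1: {n1, n2}
  after a @ step 2: no successor for Q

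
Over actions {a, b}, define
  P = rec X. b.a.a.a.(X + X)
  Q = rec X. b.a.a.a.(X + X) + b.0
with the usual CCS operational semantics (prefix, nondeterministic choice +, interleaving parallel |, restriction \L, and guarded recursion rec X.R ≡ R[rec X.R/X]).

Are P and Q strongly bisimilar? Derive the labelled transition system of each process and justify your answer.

P's transition system — 5 states:
  s0 = rec X. b.a.a.a.(X + X) ⊢ -b-> s1
  s1 = a.a.a.((rec X. b.a.a.a.(X + X)) + (rec X. b.a.a.a.(X + X))) ⊢ -a-> s2
  s2 = a.a.((rec X. b.a.a.a.(X + X)) + (rec X. b.a.a.a.(X + X))) ⊢ -a-> s3
  s3 = a.((rec X. b.a.a.a.(X + X)) + (rec X. b.a.a.a.(X + X))) ⊢ -a-> s4
  s4 = (rec X. b.a.a.a.(X + X)) + (rec X. b.a.a.a.(X + X)) ⊢ -b-> s1
Q's transition system — 6 states:
  t0 = rec X. b.a.a.a.(X + X) + b.0 ⊢ -b-> t1, -b-> t2
  t1 = 0 ⊢ stopped
  t2 = a.a.a.((rec X. b.a.a.a.(X + X) + b.0) + (rec X. b.a.a.a.(X + X) + b.0)) ⊢ -a-> t3
  t3 = a.a.((rec X. b.a.a.a.(X + X) + b.0) + (rec X. b.a.a.a.(X + X) + b.0)) ⊢ -a-> t4
  t4 = a.((rec X. b.a.a.a.(X + X) + b.0) + (rec X. b.a.a.a.(X + X) + b.0)) ⊢ -a-> t5
  t5 = (rec X. b.a.a.a.(X + X) + b.0) + (rec X. b.a.a.a.(X + X) + b.0) ⊢ -b-> t1, -b-> t2
Bisimilarity quotient blocks:
  B0 = {s0, s4}
  B1 = {s1}
  B2 = {s2}
  B3 = {s3}
  B4 = {t0, t5}
  B5 = {t1}
  B6 = {t2}
  B7 = {t3}
  B8 = {t4}
s0 ∈ B0, t0 ∈ B4 → different blocks

not bisimilar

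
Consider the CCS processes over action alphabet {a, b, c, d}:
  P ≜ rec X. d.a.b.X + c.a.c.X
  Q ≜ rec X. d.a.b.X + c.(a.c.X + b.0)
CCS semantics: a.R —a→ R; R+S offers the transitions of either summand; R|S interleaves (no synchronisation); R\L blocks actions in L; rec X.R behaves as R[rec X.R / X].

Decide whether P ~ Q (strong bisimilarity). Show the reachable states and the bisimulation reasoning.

LTS(P): 5 reachable states
  u0 = rec X. d.a.b.X + c.a.c.X → ··c··> u1, ··d··> u2
  u1 = a.c.(rec X. d.a.b.X + c.a.c.X) → ··a··> u3
  u2 = a.b.(rec X. d.a.b.X + c.a.c.X) → ··a··> u4
  u3 = c.(rec X. d.a.b.X + c.a.c.X) → ··c··> u0
  u4 = b.(rec X. d.a.b.X + c.a.c.X) → ··b··> u0
LTS(Q): 6 reachable states
  v0 = rec X. d.a.b.X + c.(a.c.X + b.0) → ··c··> v1, ··d··> v2
  v1 = a.c.(rec X. d.a.b.X + c.(a.c.X + b.0)) + b.0 → ··a··> v3, ··b··> v4
  v2 = a.b.(rec X. d.a.b.X + c.(a.c.X + b.0)) → ··a··> v5
  v3 = c.(rec X. d.a.b.X + c.(a.c.X + b.0)) → ··c··> v0
  v4 = 0 → stopped
  v5 = b.(rec X. d.a.b.X + c.(a.c.X + b.0)) → ··b··> v0
Coarsest stable partition (strong bisimilarity classes):
  B0 = {u0}
  B1 = {u2}
  B2 = {u4}
  B3 = {u1}
  B4 = {u3}
  B5 = {v0}
  B6 = {v2}
  B7 = {v5}
  B8 = {v1}
  B9 = {v3}
  B10 = {v4}
u0 ∈ B0, v0 ∈ B5 → different blocks

not bisimilar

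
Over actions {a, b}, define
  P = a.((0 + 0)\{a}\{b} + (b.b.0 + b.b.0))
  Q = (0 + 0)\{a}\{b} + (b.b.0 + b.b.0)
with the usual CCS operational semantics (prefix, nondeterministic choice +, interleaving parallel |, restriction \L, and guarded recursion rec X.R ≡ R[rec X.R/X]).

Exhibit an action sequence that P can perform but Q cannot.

LTS(P): 4 reachable states
  p0 = a.((0 + 0)\{a}\{b} + (b.b.0 + b.b.0)) ⊢ --a--▸ p1
  p1 = (0 + 0)\{a}\{b} + (b.b.0 + b.b.0) ⊢ --b--▸ p2
  p2 = b.0 ⊢ --b--▸ p3
  p3 = 0 ⊢ deadlocked
LTS(Q): 3 reachable states
  q0 = (0 + 0)\{a}\{b} + (b.b.0 + b.b.0) ⊢ --b--▸ q1
  q1 = b.0 ⊢ --b--▸ q2
  q2 = 0 ⊢ deadlocked
Trace ⟨a⟩ through P, begin at {p0}:
  [1] a ⇒ {p1}
  — P admits the full trace.
Trace ⟨a⟩ through Q, begin at {q0}:
  [1] a ⇒ no successor for Q

a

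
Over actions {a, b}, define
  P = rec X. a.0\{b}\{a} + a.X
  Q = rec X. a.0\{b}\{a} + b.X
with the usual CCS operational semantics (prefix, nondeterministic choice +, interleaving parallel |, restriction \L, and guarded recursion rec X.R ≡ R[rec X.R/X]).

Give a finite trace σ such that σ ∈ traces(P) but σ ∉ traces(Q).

P's transition system — 2 states:
  m0 = rec X. a.0\{b}\{a} + a.X ⊢ ··a··> m0, ··a··> m1
  m1 = 0\{b}\{a} ⊢ deadlocked
Q's transition system — 2 states:
  n0 = rec X. a.0\{b}\{a} + b.X ⊢ ··a··> n1, ··b··> n0
  n1 = 0\{b}\{a} ⊢ deadlocked
Executing aa from P (initial set {m0}):
  [1] a ⇒ {m0, m1}
  [2] a ⇒ {m0, m1}
  ✓ P
Executing aa from Q (initial set {n0}):
  [1] a ⇒ {n1}
  [2] a ⇒ no successor for Q

aa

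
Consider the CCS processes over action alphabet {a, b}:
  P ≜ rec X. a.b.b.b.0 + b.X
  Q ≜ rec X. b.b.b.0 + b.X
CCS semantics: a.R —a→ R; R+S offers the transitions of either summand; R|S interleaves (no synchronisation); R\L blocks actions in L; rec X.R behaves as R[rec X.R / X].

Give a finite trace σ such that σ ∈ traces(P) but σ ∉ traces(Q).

P's transition system — 5 states:
  m0 = rec X. a.b.b.b.0 + b.X → --a--▸ m1, --b--▸ m0
  m1 = b.b.b.0 → --b--▸ m2
  m2 = b.b.0 → --b--▸ m3
  m3 = b.0 → --b--▸ m4
  m4 = 0 → stopped
Q's transition system — 4 states:
  n0 = rec X. b.b.b.0 + b.X → --b--▸ n0, --b--▸ n1
  n1 = b.b.0 → --b--▸ n2
  n2 = b.0 → --b--▸ n3
  n3 = 0 → stopped
Trace ⟨a⟩ through P, begin at {m0}:
  after a @ step 1: {m1}
  P completes σ.
Trace ⟨a⟩ through Q, begin at {n0}:
  after a @ step 1: no successor for Q

a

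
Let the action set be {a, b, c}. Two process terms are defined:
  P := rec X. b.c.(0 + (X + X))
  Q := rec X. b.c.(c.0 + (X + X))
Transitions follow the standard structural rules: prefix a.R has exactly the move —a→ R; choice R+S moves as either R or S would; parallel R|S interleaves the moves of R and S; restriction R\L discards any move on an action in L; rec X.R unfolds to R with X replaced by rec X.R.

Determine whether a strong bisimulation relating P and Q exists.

NO

Reachable graph of P (3 states):
  m0 = rec X. b.c.(0 + (X + X)) :: —b→ m1
  m1 = c.(0 + ((rec X. b.c.(0 + (X + X))) + (rec X. b.c.(0 + (X + X))))) :: —c→ m2
  m2 = 0 + ((rec X. b.c.(0 + (X + X))) + (rec X. b.c.(0 + (X + X)))) :: —b→ m1
Reachable graph of Q (4 states):
  n0 = rec X. b.c.(c.0 + (X + X)) :: —b→ n1
  n1 = c.(c.0 + ((rec X. b.c.(c.0 + (X + X))) + (rec X. b.c.(c.0 + (X + X))))) :: —c→ n2
  n2 = c.0 + ((rec X. b.c.(c.0 + (X + X))) + (rec X. b.c.(c.0 + (X + X)))) :: —b→ n1, —c→ n3
  n3 = 0 :: stopped
Coarsest stable partition (strong bisimilarity classes):
  B0 = {m0, m2}
  B1 = {m1}
  B2 = {n0}
  B3 = {n1}
  B4 = {n2}
  B5 = {n3}
m0 ∈ B0, n0 ∈ B2 → different blocks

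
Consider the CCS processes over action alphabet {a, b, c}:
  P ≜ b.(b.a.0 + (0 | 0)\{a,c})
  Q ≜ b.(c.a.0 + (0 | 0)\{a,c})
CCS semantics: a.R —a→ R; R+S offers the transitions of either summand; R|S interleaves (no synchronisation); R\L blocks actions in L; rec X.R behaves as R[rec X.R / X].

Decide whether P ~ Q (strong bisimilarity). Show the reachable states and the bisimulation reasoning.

NO

P's transition system — 4 states:
  s0 = b.(b.a.0 + (0 | 0)\{a,c}) | -b-> s1
  s1 = b.a.0 + (0 | 0)\{a,c} | -b-> s2
  s2 = a.0 | -a-> s3
  s3 = 0 | stopped
Q's transition system — 4 states:
  t0 = b.(c.a.0 + (0 | 0)\{a,c}) | -b-> t1
  t1 = c.a.0 + (0 | 0)\{a,c} | -c-> t2
  t2 = a.0 | -a-> t3
  t3 = 0 | stopped
Coarsest stable partition (strong bisimilarity classes):
  B0 = {s0}
  B1 = {s1}
  B2 = {s2, t2}
  B3 = {s3, t3}
  B4 = {t0}
  B5 = {t1}
s0 ∈ B0, t0 ∈ B4 → different blocks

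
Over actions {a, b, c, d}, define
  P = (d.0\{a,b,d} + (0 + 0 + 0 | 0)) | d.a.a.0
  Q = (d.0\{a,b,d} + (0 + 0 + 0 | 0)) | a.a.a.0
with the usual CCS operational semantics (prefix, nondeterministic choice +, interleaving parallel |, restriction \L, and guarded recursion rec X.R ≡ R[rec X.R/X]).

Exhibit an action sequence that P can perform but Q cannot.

LTS(P): 8 reachable states
  m0 = (d.0\{a,b,d} + (0 + 0 + 0 | 0)) | d.a.a.0 ⊢ -d-> m1, -d-> m2
  m1 = (d.0\{a,b,d} + (0 + 0 + 0 | 0)) | a.a.0 ⊢ -a-> m3, -d-> m4
  m2 = 0\{a,b,d} | d.a.a.0 ⊢ -d-> m4
  m3 = (d.0\{a,b,d} + (0 + 0 + 0 | 0)) | a.0 ⊢ -a-> m5, -d-> m6
  m4 = 0\{a,b,d} | a.a.0 ⊢ -a-> m6
  m5 = (d.0\{a,b,d} + (0 + 0 + 0 | 0)) | 0 ⊢ -d-> m7
  m6 = 0\{a,b,d} | a.0 ⊢ -a-> m7
  m7 = 0\{a,b,d} | 0 ⊢ stopped
LTS(Q): 8 reachable states
  n0 = (d.0\{a,b,d} + (0 + 0 + 0 | 0)) | a.a.a.0 ⊢ -a-> n1, -d-> n2
  n1 = (d.0\{a,b,d} + (0 + 0 + 0 | 0)) | a.a.0 ⊢ -a-> n3, -d-> n4
  n2 = 0\{a,b,d} | a.a.a.0 ⊢ -a-> n4
  n3 = (d.0\{a,b,d} + (0 + 0 + 0 | 0)) | a.0 ⊢ -a-> n5, -d-> n6
  n4 = 0\{a,b,d} | a.a.0 ⊢ -a-> n6
  n5 = (d.0\{a,b,d} + (0 + 0 + 0 | 0)) | 0 ⊢ -d-> n7
  n6 = 0\{a,b,d} | a.0 ⊢ -a-> n7
  n7 = 0\{a,b,d} | 0 ⊢ stopped
Run σ = ⟨dd⟩ on P: start {m0}
  after d @ step 1: {m1, m2}
  after d @ step 2: {m4}
  — P admits the full trace.
Run σ = ⟨dd⟩ on Q: start {n0}
  after d @ step 1: {n2}
  after d @ step 2: ∅  — Q cannot continue

dd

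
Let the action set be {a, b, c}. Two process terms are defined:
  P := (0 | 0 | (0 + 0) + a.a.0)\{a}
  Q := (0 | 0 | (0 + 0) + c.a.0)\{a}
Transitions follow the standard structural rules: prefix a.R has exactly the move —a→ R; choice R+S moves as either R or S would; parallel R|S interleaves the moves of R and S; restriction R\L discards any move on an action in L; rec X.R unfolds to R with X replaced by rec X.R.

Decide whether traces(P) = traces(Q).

trace-distinct — witness ⟨c⟩

Reachable graph of P (1 states):
  s0 = (0 | 0 | (0 + 0) + a.a.0)\{a} → ∅
Reachable graph of Q (2 states):
  t0 = (0 | 0 | (0 + 0) + c.a.0)\{a} → —c→ t1
  t1 = (a.0)\{a} → ∅
Trace ⟨c⟩ through Q, begin at {t0}:
  after c @ step 1: {t1}
  Q completes σ.
Trace ⟨c⟩ through P, begin at {s0}:
  after c @ step 1: ∅  — P cannot continue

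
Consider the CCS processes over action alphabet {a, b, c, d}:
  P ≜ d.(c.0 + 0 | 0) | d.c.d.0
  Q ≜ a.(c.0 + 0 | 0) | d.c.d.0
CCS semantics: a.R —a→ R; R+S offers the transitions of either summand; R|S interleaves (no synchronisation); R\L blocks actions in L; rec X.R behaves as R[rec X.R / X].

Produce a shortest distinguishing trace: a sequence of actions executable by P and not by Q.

dd

P's transition system — 12 states:
  m0 = d.(c.0 + 0 | 0) | d.c.d.0 has moves ··d··> m1, ··d··> m2
  m1 = (c.0 + 0 | 0) | d.c.d.0 has moves ··c··> m3, ··d··> m4
  m2 = d.(c.0 + 0 | 0) | c.d.0 has moves ··c··> m5, ··d··> m4
  m3 = 0 | d.c.d.0 has moves ··d··> m6
  m4 = (c.0 + 0 | 0) | c.d.0 has moves ··c··> m6, ··c··> m7
  m5 = d.(c.0 + 0 | 0) | d.0 has moves ··d··> m7, ··d··> m8
  m6 = 0 | c.d.0 has moves ··c··> m9
  m7 = (c.0 + 0 | 0) | d.0 has moves ··c··> m9, ··d··> m10
  m8 = d.(c.0 + 0 | 0) | 0 has moves ··d··> m10
  m9 = 0 | d.0 has moves ··d··> m11
  m10 = (c.0 + 0 | 0) | 0 has moves ··c··> m11
  m11 = 0 | 0 has moves (no moves)
Q's transition system — 12 states:
  n0 = a.(c.0 + 0 | 0) | d.c.d.0 has moves ··a··> n1, ··d··> n2
  n1 = (c.0 + 0 | 0) | d.c.d.0 has moves ··c··> n3, ··d··> n4
  n2 = a.(c.0 + 0 | 0) | c.d.0 has moves ··a··> n4, ··c··> n5
  n3 = 0 | d.c.d.0 has moves ··d··> n6
  n4 = (c.0 + 0 | 0) | c.d.0 has moves ··c··> n6, ··c··> n7
  n5 = a.(c.0 + 0 | 0) | d.0 has moves ··a··> n7, ··d··> n8
  n6 = 0 | c.d.0 has moves ··c··> n9
  n7 = (c.0 + 0 | 0) | d.0 has moves ··c··> n9, ··d··> n10
  n8 = a.(c.0 + 0 | 0) | 0 has moves ··a··> n10
  n9 = 0 | d.0 has moves ··d··> n11
  n10 = (c.0 + 0 | 0) | 0 has moves ··c··> n11
  n11 = 0 | 0 has moves (no moves)
Run σ = ⟨dd⟩ on P: start {m0}
  after d @ step 1: {m1, m2}
  after d @ step 2: {m4}
  ✓ P
Run σ = ⟨dd⟩ on Q: start {n0}
  after d @ step 1: {n2}
  after d @ step 2: no successor for Q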